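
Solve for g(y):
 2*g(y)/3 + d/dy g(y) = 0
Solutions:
 g(y) = C1*exp(-2*y/3)


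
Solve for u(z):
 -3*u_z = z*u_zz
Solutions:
 u(z) = C1 + C2/z^2


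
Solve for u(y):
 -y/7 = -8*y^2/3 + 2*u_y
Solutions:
 u(y) = C1 + 4*y^3/9 - y^2/28


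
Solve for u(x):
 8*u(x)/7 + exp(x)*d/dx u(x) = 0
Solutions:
 u(x) = C1*exp(8*exp(-x)/7)


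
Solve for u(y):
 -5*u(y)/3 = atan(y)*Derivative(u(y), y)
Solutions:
 u(y) = C1*exp(-5*Integral(1/atan(y), y)/3)


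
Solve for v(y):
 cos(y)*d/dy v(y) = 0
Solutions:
 v(y) = C1


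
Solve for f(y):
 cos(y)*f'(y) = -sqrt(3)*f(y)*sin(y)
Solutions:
 f(y) = C1*cos(y)^(sqrt(3))


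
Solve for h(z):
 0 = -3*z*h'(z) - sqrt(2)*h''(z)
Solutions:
 h(z) = C1 + C2*erf(2^(1/4)*sqrt(3)*z/2)


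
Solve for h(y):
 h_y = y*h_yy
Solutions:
 h(y) = C1 + C2*y^2


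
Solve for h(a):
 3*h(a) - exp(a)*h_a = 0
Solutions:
 h(a) = C1*exp(-3*exp(-a))


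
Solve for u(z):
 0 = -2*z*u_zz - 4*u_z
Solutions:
 u(z) = C1 + C2/z


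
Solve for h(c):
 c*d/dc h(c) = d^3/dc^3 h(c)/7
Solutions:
 h(c) = C1 + Integral(C2*airyai(7^(1/3)*c) + C3*airybi(7^(1/3)*c), c)


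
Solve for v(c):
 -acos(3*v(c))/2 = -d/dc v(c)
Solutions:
 Integral(1/acos(3*_y), (_y, v(c))) = C1 + c/2


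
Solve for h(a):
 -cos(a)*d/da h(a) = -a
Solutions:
 h(a) = C1 + Integral(a/cos(a), a)


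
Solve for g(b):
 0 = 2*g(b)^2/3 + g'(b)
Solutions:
 g(b) = 3/(C1 + 2*b)


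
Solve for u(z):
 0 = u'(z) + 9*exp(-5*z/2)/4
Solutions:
 u(z) = C1 + 9*exp(-5*z/2)/10


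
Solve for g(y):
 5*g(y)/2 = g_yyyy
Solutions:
 g(y) = C1*exp(-2^(3/4)*5^(1/4)*y/2) + C2*exp(2^(3/4)*5^(1/4)*y/2) + C3*sin(2^(3/4)*5^(1/4)*y/2) + C4*cos(2^(3/4)*5^(1/4)*y/2)


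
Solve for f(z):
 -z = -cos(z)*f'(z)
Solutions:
 f(z) = C1 + Integral(z/cos(z), z)


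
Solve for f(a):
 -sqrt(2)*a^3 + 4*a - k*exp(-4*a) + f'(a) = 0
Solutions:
 f(a) = C1 + sqrt(2)*a^4/4 - 2*a^2 - k*exp(-4*a)/4


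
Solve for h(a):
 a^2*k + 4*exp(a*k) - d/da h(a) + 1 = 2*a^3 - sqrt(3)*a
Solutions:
 h(a) = C1 - a^4/2 + a^3*k/3 + sqrt(3)*a^2/2 + a + 4*exp(a*k)/k


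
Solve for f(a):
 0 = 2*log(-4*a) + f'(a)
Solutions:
 f(a) = C1 - 2*a*log(-a) + 2*a*(1 - 2*log(2))


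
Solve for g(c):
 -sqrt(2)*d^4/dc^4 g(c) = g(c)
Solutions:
 g(c) = (C1*sin(2^(3/8)*c/2) + C2*cos(2^(3/8)*c/2))*exp(-2^(3/8)*c/2) + (C3*sin(2^(3/8)*c/2) + C4*cos(2^(3/8)*c/2))*exp(2^(3/8)*c/2)


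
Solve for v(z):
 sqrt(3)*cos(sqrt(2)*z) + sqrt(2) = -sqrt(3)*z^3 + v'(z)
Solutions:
 v(z) = C1 + sqrt(3)*z^4/4 + sqrt(2)*z + sqrt(6)*sin(sqrt(2)*z)/2


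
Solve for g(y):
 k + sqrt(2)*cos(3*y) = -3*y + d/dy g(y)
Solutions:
 g(y) = C1 + k*y + 3*y^2/2 + sqrt(2)*sin(3*y)/3


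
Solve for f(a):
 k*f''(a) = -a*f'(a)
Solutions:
 f(a) = C1 + C2*sqrt(k)*erf(sqrt(2)*a*sqrt(1/k)/2)


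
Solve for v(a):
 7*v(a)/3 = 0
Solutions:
 v(a) = 0


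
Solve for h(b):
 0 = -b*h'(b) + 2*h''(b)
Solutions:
 h(b) = C1 + C2*erfi(b/2)


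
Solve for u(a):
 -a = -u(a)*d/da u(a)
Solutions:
 u(a) = -sqrt(C1 + a^2)
 u(a) = sqrt(C1 + a^2)


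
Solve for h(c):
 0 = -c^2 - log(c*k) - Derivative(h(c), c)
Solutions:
 h(c) = C1 - c^3/3 - c*log(c*k) + c


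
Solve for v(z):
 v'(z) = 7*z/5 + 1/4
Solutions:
 v(z) = C1 + 7*z^2/10 + z/4


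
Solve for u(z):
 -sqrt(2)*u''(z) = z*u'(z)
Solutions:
 u(z) = C1 + C2*erf(2^(1/4)*z/2)


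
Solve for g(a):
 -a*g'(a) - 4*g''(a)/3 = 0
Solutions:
 g(a) = C1 + C2*erf(sqrt(6)*a/4)


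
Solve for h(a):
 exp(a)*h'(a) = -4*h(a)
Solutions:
 h(a) = C1*exp(4*exp(-a))


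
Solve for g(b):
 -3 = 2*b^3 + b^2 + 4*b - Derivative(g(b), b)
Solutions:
 g(b) = C1 + b^4/2 + b^3/3 + 2*b^2 + 3*b


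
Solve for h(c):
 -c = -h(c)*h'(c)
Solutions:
 h(c) = -sqrt(C1 + c^2)
 h(c) = sqrt(C1 + c^2)


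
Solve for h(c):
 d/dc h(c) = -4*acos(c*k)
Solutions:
 h(c) = C1 - 4*Piecewise((c*acos(c*k) - sqrt(-c^2*k^2 + 1)/k, Ne(k, 0)), (pi*c/2, True))


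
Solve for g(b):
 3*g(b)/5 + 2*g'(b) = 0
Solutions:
 g(b) = C1*exp(-3*b/10)


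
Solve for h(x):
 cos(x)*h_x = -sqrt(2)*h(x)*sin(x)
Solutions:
 h(x) = C1*cos(x)^(sqrt(2))


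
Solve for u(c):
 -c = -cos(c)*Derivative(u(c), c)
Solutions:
 u(c) = C1 + Integral(c/cos(c), c)


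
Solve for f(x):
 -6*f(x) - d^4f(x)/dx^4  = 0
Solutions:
 f(x) = (C1*sin(2^(3/4)*3^(1/4)*x/2) + C2*cos(2^(3/4)*3^(1/4)*x/2))*exp(-2^(3/4)*3^(1/4)*x/2) + (C3*sin(2^(3/4)*3^(1/4)*x/2) + C4*cos(2^(3/4)*3^(1/4)*x/2))*exp(2^(3/4)*3^(1/4)*x/2)


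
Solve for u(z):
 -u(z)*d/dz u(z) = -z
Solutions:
 u(z) = -sqrt(C1 + z^2)
 u(z) = sqrt(C1 + z^2)


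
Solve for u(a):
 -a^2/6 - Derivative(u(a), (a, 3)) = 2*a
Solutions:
 u(a) = C1 + C2*a + C3*a^2 - a^5/360 - a^4/12


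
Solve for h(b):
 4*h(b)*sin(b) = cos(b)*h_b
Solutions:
 h(b) = C1/cos(b)^4


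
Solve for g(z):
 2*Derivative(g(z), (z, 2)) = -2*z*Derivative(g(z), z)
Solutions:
 g(z) = C1 + C2*erf(sqrt(2)*z/2)


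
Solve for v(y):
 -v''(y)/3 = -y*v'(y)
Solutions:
 v(y) = C1 + C2*erfi(sqrt(6)*y/2)


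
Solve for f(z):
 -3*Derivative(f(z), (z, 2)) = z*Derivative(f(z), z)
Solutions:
 f(z) = C1 + C2*erf(sqrt(6)*z/6)


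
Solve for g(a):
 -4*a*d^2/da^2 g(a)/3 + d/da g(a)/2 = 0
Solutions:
 g(a) = C1 + C2*a^(11/8)


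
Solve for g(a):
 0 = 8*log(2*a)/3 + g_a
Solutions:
 g(a) = C1 - 8*a*log(a)/3 - 8*a*log(2)/3 + 8*a/3


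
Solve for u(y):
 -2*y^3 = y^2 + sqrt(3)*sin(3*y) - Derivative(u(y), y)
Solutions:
 u(y) = C1 + y^4/2 + y^3/3 - sqrt(3)*cos(3*y)/3


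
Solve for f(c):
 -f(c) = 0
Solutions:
 f(c) = 0


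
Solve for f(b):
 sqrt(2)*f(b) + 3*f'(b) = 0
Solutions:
 f(b) = C1*exp(-sqrt(2)*b/3)


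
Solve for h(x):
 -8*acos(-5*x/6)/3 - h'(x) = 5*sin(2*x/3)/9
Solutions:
 h(x) = C1 - 8*x*acos(-5*x/6)/3 - 8*sqrt(36 - 25*x^2)/15 + 5*cos(2*x/3)/6


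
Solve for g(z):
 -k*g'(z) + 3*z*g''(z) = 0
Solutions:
 g(z) = C1 + z^(re(k)/3 + 1)*(C2*sin(log(z)*Abs(im(k))/3) + C3*cos(log(z)*im(k)/3))


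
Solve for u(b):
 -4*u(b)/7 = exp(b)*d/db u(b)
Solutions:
 u(b) = C1*exp(4*exp(-b)/7)


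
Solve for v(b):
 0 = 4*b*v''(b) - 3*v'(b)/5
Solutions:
 v(b) = C1 + C2*b^(23/20)


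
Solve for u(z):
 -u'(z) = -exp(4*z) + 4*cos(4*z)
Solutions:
 u(z) = C1 + exp(4*z)/4 - sin(4*z)


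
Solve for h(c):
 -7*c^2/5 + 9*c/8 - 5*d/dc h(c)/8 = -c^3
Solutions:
 h(c) = C1 + 2*c^4/5 - 56*c^3/75 + 9*c^2/10


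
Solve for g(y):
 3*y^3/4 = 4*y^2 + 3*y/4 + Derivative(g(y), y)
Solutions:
 g(y) = C1 + 3*y^4/16 - 4*y^3/3 - 3*y^2/8


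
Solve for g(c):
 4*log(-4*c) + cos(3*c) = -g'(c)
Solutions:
 g(c) = C1 - 4*c*log(-c) - 8*c*log(2) + 4*c - sin(3*c)/3


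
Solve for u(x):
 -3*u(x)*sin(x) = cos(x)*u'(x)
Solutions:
 u(x) = C1*cos(x)^3


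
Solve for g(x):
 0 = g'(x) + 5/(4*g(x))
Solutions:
 g(x) = -sqrt(C1 - 10*x)/2
 g(x) = sqrt(C1 - 10*x)/2


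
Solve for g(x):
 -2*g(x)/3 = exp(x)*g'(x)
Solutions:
 g(x) = C1*exp(2*exp(-x)/3)


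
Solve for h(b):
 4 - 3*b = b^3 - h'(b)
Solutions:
 h(b) = C1 + b^4/4 + 3*b^2/2 - 4*b


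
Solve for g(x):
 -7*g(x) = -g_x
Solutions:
 g(x) = C1*exp(7*x)


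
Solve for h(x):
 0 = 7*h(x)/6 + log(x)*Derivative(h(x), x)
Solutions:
 h(x) = C1*exp(-7*li(x)/6)


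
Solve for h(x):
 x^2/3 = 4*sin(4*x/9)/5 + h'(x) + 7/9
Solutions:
 h(x) = C1 + x^3/9 - 7*x/9 + 9*cos(4*x/9)/5


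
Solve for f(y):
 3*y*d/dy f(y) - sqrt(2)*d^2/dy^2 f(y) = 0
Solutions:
 f(y) = C1 + C2*erfi(2^(1/4)*sqrt(3)*y/2)


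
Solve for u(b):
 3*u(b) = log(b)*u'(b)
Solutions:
 u(b) = C1*exp(3*li(b))


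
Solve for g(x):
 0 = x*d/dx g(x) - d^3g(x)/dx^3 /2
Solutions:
 g(x) = C1 + Integral(C2*airyai(2^(1/3)*x) + C3*airybi(2^(1/3)*x), x)


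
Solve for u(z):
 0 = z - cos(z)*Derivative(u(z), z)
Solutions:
 u(z) = C1 + Integral(z/cos(z), z)


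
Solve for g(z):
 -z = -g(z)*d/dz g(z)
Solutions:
 g(z) = -sqrt(C1 + z^2)
 g(z) = sqrt(C1 + z^2)


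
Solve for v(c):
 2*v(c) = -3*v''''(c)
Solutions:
 v(c) = (C1*sin(6^(3/4)*c/6) + C2*cos(6^(3/4)*c/6))*exp(-6^(3/4)*c/6) + (C3*sin(6^(3/4)*c/6) + C4*cos(6^(3/4)*c/6))*exp(6^(3/4)*c/6)


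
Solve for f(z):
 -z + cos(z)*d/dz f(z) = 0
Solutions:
 f(z) = C1 + Integral(z/cos(z), z)


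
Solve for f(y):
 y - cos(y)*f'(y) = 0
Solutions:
 f(y) = C1 + Integral(y/cos(y), y)


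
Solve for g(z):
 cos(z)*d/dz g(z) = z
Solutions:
 g(z) = C1 + Integral(z/cos(z), z)


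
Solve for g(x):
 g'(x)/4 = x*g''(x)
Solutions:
 g(x) = C1 + C2*x^(5/4)


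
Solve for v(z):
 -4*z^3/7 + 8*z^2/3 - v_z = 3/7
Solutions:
 v(z) = C1 - z^4/7 + 8*z^3/9 - 3*z/7


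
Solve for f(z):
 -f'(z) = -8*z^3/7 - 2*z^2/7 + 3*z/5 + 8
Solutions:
 f(z) = C1 + 2*z^4/7 + 2*z^3/21 - 3*z^2/10 - 8*z


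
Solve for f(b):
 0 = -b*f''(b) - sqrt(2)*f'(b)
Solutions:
 f(b) = C1 + C2*b^(1 - sqrt(2))


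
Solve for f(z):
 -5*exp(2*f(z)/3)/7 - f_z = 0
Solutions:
 f(z) = 3*log(-sqrt(-1/(C1 - 5*z))) - 3*log(2) + 3*log(42)/2
 f(z) = 3*log(-1/(C1 - 5*z))/2 - 3*log(2) + 3*log(42)/2


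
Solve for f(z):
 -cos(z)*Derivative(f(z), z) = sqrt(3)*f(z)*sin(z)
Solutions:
 f(z) = C1*cos(z)^(sqrt(3))


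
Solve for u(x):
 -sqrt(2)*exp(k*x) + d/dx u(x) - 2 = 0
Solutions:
 u(x) = C1 + 2*x + sqrt(2)*exp(k*x)/k


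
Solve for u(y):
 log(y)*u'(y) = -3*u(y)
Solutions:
 u(y) = C1*exp(-3*li(y))


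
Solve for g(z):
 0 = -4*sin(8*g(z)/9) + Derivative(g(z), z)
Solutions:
 -4*z + 9*log(cos(8*g(z)/9) - 1)/16 - 9*log(cos(8*g(z)/9) + 1)/16 = C1


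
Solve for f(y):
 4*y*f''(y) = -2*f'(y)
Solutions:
 f(y) = C1 + C2*sqrt(y)


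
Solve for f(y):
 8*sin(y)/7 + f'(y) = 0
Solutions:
 f(y) = C1 + 8*cos(y)/7


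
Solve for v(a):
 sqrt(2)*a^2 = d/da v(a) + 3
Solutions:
 v(a) = C1 + sqrt(2)*a^3/3 - 3*a


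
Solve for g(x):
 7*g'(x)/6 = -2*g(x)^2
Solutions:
 g(x) = 7/(C1 + 12*x)


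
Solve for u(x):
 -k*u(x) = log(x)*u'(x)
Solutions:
 u(x) = C1*exp(-k*li(x))


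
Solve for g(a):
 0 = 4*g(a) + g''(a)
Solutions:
 g(a) = C1*sin(2*a) + C2*cos(2*a)


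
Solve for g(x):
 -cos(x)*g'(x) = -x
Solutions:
 g(x) = C1 + Integral(x/cos(x), x)


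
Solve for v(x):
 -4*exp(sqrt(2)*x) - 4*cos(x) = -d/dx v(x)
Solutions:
 v(x) = C1 + 2*sqrt(2)*exp(sqrt(2)*x) + 4*sin(x)


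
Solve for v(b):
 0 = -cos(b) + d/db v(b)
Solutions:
 v(b) = C1 + sin(b)


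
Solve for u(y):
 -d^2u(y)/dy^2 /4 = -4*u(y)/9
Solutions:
 u(y) = C1*exp(-4*y/3) + C2*exp(4*y/3)


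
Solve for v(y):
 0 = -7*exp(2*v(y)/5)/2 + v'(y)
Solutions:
 v(y) = 5*log(-sqrt(-1/(C1 + 7*y))) + 5*log(5)/2
 v(y) = 5*log(-1/(C1 + 7*y))/2 + 5*log(5)/2


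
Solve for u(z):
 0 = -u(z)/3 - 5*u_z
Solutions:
 u(z) = C1*exp(-z/15)


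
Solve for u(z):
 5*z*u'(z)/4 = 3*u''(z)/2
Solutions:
 u(z) = C1 + C2*erfi(sqrt(15)*z/6)


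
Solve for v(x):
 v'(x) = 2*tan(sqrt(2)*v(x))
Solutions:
 v(x) = sqrt(2)*(pi - asin(C1*exp(2*sqrt(2)*x)))/2
 v(x) = sqrt(2)*asin(C1*exp(2*sqrt(2)*x))/2


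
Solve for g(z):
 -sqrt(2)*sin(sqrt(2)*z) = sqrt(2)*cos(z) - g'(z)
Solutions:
 g(z) = C1 + sqrt(2)*sin(z) - cos(sqrt(2)*z)


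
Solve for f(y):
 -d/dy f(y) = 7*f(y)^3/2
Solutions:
 f(y) = -sqrt(-1/(C1 - 7*y))
 f(y) = sqrt(-1/(C1 - 7*y))


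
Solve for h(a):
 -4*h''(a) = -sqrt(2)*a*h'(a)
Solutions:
 h(a) = C1 + C2*erfi(2^(3/4)*a/4)


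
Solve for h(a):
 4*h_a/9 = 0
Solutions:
 h(a) = C1


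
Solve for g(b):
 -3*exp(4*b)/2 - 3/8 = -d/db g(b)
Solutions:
 g(b) = C1 + 3*b/8 + 3*exp(4*b)/8


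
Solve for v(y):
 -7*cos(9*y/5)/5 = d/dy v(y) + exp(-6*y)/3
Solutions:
 v(y) = C1 - 7*sin(9*y/5)/9 + exp(-6*y)/18


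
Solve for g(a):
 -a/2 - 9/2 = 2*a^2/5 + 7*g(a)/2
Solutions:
 g(a) = -4*a^2/35 - a/7 - 9/7


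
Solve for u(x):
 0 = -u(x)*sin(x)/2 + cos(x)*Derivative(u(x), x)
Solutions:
 u(x) = C1/sqrt(cos(x))


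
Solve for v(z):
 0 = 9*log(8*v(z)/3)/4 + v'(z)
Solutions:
 4*Integral(1/(log(_y) - log(3) + 3*log(2)), (_y, v(z)))/9 = C1 - z


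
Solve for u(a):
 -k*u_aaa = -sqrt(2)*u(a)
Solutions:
 u(a) = C1*exp(2^(1/6)*a*(1/k)^(1/3)) + C2*exp(2^(1/6)*a*(-1 + sqrt(3)*I)*(1/k)^(1/3)/2) + C3*exp(-2^(1/6)*a*(1 + sqrt(3)*I)*(1/k)^(1/3)/2)


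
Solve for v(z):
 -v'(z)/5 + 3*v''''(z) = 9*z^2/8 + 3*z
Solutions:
 v(z) = C1 + C4*exp(15^(2/3)*z/15) - 15*z^3/8 - 15*z^2/2 + (C2*sin(3^(1/6)*5^(2/3)*z/10) + C3*cos(3^(1/6)*5^(2/3)*z/10))*exp(-15^(2/3)*z/30)


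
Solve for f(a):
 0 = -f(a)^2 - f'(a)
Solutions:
 f(a) = 1/(C1 + a)


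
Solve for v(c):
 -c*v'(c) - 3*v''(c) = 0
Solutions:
 v(c) = C1 + C2*erf(sqrt(6)*c/6)


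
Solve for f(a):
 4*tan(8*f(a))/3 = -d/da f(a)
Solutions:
 f(a) = -asin(C1*exp(-32*a/3))/8 + pi/8
 f(a) = asin(C1*exp(-32*a/3))/8


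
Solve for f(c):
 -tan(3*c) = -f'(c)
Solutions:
 f(c) = C1 - log(cos(3*c))/3


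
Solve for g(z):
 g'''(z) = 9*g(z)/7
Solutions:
 g(z) = C3*exp(21^(2/3)*z/7) + (C1*sin(3*3^(1/6)*7^(2/3)*z/14) + C2*cos(3*3^(1/6)*7^(2/3)*z/14))*exp(-21^(2/3)*z/14)


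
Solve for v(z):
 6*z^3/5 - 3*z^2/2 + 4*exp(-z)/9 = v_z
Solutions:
 v(z) = C1 + 3*z^4/10 - z^3/2 - 4*exp(-z)/9


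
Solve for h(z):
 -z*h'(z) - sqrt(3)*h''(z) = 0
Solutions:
 h(z) = C1 + C2*erf(sqrt(2)*3^(3/4)*z/6)


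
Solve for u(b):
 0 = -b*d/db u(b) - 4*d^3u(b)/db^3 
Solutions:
 u(b) = C1 + Integral(C2*airyai(-2^(1/3)*b/2) + C3*airybi(-2^(1/3)*b/2), b)


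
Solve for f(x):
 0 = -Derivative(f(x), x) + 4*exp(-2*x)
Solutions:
 f(x) = C1 - 2*exp(-2*x)


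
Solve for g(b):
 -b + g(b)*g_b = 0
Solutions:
 g(b) = -sqrt(C1 + b^2)
 g(b) = sqrt(C1 + b^2)


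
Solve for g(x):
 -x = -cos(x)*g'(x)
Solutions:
 g(x) = C1 + Integral(x/cos(x), x)


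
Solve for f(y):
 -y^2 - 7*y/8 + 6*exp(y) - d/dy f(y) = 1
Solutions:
 f(y) = C1 - y^3/3 - 7*y^2/16 - y + 6*exp(y)


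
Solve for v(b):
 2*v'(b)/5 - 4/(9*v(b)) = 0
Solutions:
 v(b) = -sqrt(C1 + 20*b)/3
 v(b) = sqrt(C1 + 20*b)/3


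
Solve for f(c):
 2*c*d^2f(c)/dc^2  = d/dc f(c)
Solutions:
 f(c) = C1 + C2*c^(3/2)


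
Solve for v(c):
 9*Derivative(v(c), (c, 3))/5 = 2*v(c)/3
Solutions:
 v(c) = C3*exp(10^(1/3)*c/3) + (C1*sin(10^(1/3)*sqrt(3)*c/6) + C2*cos(10^(1/3)*sqrt(3)*c/6))*exp(-10^(1/3)*c/6)


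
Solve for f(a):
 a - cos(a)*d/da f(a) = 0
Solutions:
 f(a) = C1 + Integral(a/cos(a), a)


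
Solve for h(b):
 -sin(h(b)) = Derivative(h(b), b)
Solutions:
 h(b) = -acos((-C1 - exp(2*b))/(C1 - exp(2*b))) + 2*pi
 h(b) = acos((-C1 - exp(2*b))/(C1 - exp(2*b)))


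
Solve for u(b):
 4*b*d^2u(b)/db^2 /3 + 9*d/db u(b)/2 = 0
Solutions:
 u(b) = C1 + C2/b^(19/8)


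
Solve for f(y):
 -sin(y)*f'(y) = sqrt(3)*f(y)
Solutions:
 f(y) = C1*(cos(y) + 1)^(sqrt(3)/2)/(cos(y) - 1)^(sqrt(3)/2)


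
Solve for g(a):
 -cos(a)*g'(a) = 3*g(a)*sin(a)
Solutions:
 g(a) = C1*cos(a)^3


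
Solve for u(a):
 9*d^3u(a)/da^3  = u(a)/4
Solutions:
 u(a) = C3*exp(6^(1/3)*a/6) + (C1*sin(2^(1/3)*3^(5/6)*a/12) + C2*cos(2^(1/3)*3^(5/6)*a/12))*exp(-6^(1/3)*a/12)


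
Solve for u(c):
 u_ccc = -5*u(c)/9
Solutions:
 u(c) = C3*exp(-15^(1/3)*c/3) + (C1*sin(3^(5/6)*5^(1/3)*c/6) + C2*cos(3^(5/6)*5^(1/3)*c/6))*exp(15^(1/3)*c/6)


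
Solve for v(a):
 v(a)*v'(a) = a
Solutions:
 v(a) = -sqrt(C1 + a^2)
 v(a) = sqrt(C1 + a^2)


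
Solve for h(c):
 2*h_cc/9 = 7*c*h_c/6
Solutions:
 h(c) = C1 + C2*erfi(sqrt(42)*c/4)


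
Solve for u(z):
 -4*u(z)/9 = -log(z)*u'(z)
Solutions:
 u(z) = C1*exp(4*li(z)/9)


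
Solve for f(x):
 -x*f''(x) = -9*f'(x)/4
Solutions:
 f(x) = C1 + C2*x^(13/4)


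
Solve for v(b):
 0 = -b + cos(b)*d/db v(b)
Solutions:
 v(b) = C1 + Integral(b/cos(b), b)


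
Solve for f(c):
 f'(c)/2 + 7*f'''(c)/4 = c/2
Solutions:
 f(c) = C1 + C2*sin(sqrt(14)*c/7) + C3*cos(sqrt(14)*c/7) + c^2/2


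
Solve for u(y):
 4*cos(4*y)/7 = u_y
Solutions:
 u(y) = C1 + sin(4*y)/7


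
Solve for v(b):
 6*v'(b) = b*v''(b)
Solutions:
 v(b) = C1 + C2*b^7


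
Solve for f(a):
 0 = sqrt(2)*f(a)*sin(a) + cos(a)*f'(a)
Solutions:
 f(a) = C1*cos(a)^(sqrt(2))


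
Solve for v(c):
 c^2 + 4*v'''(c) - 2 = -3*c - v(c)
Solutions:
 v(c) = C3*exp(-2^(1/3)*c/2) - c^2 - 3*c + (C1*sin(2^(1/3)*sqrt(3)*c/4) + C2*cos(2^(1/3)*sqrt(3)*c/4))*exp(2^(1/3)*c/4) + 2


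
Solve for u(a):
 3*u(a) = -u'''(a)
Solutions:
 u(a) = C3*exp(-3^(1/3)*a) + (C1*sin(3^(5/6)*a/2) + C2*cos(3^(5/6)*a/2))*exp(3^(1/3)*a/2)


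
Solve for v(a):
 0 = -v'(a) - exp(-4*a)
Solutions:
 v(a) = C1 + exp(-4*a)/4


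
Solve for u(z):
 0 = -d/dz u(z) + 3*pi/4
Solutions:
 u(z) = C1 + 3*pi*z/4


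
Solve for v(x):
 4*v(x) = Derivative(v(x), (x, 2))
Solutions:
 v(x) = C1*exp(-2*x) + C2*exp(2*x)


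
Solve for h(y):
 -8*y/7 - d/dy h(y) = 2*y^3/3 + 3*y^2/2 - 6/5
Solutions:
 h(y) = C1 - y^4/6 - y^3/2 - 4*y^2/7 + 6*y/5


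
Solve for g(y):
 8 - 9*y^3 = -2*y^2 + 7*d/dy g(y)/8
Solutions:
 g(y) = C1 - 18*y^4/7 + 16*y^3/21 + 64*y/7


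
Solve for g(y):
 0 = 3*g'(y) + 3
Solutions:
 g(y) = C1 - y


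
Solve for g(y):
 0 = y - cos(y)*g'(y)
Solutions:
 g(y) = C1 + Integral(y/cos(y), y)


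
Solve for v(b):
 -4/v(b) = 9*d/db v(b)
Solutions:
 v(b) = -sqrt(C1 - 8*b)/3
 v(b) = sqrt(C1 - 8*b)/3


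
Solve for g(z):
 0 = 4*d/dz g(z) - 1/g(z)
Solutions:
 g(z) = -sqrt(C1 + 2*z)/2
 g(z) = sqrt(C1 + 2*z)/2


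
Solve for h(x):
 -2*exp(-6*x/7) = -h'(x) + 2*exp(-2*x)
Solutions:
 h(x) = C1 - exp(-2*x) - 7*exp(-6*x/7)/3


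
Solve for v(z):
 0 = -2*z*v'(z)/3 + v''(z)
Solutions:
 v(z) = C1 + C2*erfi(sqrt(3)*z/3)


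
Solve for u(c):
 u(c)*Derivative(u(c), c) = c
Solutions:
 u(c) = -sqrt(C1 + c^2)
 u(c) = sqrt(C1 + c^2)


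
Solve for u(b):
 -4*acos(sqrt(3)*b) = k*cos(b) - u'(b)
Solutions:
 u(b) = C1 + 4*b*acos(sqrt(3)*b) + k*sin(b) - 4*sqrt(3)*sqrt(1 - 3*b^2)/3


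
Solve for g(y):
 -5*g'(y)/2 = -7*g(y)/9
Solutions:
 g(y) = C1*exp(14*y/45)


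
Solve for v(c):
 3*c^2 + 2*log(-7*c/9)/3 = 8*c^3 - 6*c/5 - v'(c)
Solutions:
 v(c) = C1 + 2*c^4 - c^3 - 3*c^2/5 - 2*c*log(-c)/3 + c*(-log(7) + 2/3 + log(21)/3 + log(3))


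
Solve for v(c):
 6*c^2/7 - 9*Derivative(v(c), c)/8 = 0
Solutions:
 v(c) = C1 + 16*c^3/63


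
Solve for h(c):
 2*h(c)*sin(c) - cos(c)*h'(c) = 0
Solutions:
 h(c) = C1/cos(c)^2


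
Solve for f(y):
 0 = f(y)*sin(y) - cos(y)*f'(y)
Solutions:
 f(y) = C1/cos(y)


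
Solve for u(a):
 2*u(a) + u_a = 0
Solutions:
 u(a) = C1*exp(-2*a)


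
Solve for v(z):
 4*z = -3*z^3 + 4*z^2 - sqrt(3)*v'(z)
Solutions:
 v(z) = C1 - sqrt(3)*z^4/4 + 4*sqrt(3)*z^3/9 - 2*sqrt(3)*z^2/3


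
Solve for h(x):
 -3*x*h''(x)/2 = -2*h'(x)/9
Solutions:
 h(x) = C1 + C2*x^(31/27)


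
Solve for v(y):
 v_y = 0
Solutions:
 v(y) = C1


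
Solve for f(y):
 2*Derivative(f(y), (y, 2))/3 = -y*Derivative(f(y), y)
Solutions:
 f(y) = C1 + C2*erf(sqrt(3)*y/2)


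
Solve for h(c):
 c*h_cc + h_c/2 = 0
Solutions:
 h(c) = C1 + C2*sqrt(c)


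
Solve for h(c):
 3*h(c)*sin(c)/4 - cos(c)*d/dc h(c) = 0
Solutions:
 h(c) = C1/cos(c)^(3/4)


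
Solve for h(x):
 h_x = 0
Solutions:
 h(x) = C1


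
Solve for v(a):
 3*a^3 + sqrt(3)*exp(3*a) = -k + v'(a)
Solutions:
 v(a) = C1 + 3*a^4/4 + a*k + sqrt(3)*exp(3*a)/3


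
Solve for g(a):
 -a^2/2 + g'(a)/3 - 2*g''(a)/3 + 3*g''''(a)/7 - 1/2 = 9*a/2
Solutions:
 g(a) = C1 + C2*exp(a*(4*18^(1/3)*7^(2/3)/(sqrt(57) + 27)^(1/3) + 84^(1/3)*(sqrt(57) + 27)^(1/3))/36)*sin(3^(1/6)*a*(-28^(1/3)*3^(2/3)*(sqrt(57) + 27)^(1/3) + 12*2^(1/3)*7^(2/3)/(sqrt(57) + 27)^(1/3))/36) + C3*exp(a*(4*18^(1/3)*7^(2/3)/(sqrt(57) + 27)^(1/3) + 84^(1/3)*(sqrt(57) + 27)^(1/3))/36)*cos(3^(1/6)*a*(-28^(1/3)*3^(2/3)*(sqrt(57) + 27)^(1/3) + 12*2^(1/3)*7^(2/3)/(sqrt(57) + 27)^(1/3))/36) + C4*exp(-a*(4*18^(1/3)*7^(2/3)/(sqrt(57) + 27)^(1/3) + 84^(1/3)*(sqrt(57) + 27)^(1/3))/18) + a^3/2 + 39*a^2/4 + 81*a/2


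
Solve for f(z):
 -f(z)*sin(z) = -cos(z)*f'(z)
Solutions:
 f(z) = C1/cos(z)


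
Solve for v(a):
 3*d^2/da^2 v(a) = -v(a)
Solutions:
 v(a) = C1*sin(sqrt(3)*a/3) + C2*cos(sqrt(3)*a/3)


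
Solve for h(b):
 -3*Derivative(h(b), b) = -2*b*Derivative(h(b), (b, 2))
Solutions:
 h(b) = C1 + C2*b^(5/2)


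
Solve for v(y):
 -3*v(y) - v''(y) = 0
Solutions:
 v(y) = C1*sin(sqrt(3)*y) + C2*cos(sqrt(3)*y)


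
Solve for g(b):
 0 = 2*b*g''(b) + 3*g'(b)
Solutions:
 g(b) = C1 + C2/sqrt(b)


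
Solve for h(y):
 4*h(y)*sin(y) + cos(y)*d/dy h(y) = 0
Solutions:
 h(y) = C1*cos(y)^4


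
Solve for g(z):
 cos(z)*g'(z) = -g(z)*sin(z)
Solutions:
 g(z) = C1*cos(z)


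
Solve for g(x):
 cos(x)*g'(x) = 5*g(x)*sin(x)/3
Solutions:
 g(x) = C1/cos(x)^(5/3)


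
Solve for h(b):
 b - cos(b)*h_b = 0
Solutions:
 h(b) = C1 + Integral(b/cos(b), b)


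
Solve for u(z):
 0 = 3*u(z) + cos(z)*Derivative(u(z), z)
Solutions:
 u(z) = C1*(sin(z) - 1)^(3/2)/(sin(z) + 1)^(3/2)


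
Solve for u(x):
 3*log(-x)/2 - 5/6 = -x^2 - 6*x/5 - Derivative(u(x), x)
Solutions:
 u(x) = C1 - x^3/3 - 3*x^2/5 - 3*x*log(-x)/2 + 7*x/3


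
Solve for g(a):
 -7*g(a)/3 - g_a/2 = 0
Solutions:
 g(a) = C1*exp(-14*a/3)


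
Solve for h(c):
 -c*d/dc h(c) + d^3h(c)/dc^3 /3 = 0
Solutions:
 h(c) = C1 + Integral(C2*airyai(3^(1/3)*c) + C3*airybi(3^(1/3)*c), c)


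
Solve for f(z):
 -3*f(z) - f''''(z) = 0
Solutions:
 f(z) = (C1*sin(sqrt(2)*3^(1/4)*z/2) + C2*cos(sqrt(2)*3^(1/4)*z/2))*exp(-sqrt(2)*3^(1/4)*z/2) + (C3*sin(sqrt(2)*3^(1/4)*z/2) + C4*cos(sqrt(2)*3^(1/4)*z/2))*exp(sqrt(2)*3^(1/4)*z/2)


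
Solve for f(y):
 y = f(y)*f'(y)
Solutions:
 f(y) = -sqrt(C1 + y^2)
 f(y) = sqrt(C1 + y^2)


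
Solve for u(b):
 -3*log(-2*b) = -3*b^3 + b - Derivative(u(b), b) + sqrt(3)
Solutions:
 u(b) = C1 - 3*b^4/4 + b^2/2 + 3*b*log(-b) + b*(-3 + sqrt(3) + 3*log(2))


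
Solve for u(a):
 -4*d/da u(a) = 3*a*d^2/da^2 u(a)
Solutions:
 u(a) = C1 + C2/a^(1/3)


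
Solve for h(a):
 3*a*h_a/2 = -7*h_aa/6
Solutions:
 h(a) = C1 + C2*erf(3*sqrt(14)*a/14)


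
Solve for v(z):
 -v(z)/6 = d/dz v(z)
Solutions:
 v(z) = C1*exp(-z/6)


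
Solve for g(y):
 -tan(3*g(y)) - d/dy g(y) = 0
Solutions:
 g(y) = -asin(C1*exp(-3*y))/3 + pi/3
 g(y) = asin(C1*exp(-3*y))/3


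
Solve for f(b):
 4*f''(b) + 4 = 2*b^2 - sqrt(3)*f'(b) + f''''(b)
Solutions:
 f(b) = C1 + C2*exp(-sqrt(3)*b) + C3*exp(b*(sqrt(3) + sqrt(7))/2) + C4*exp(b*(-sqrt(7) + sqrt(3))/2) + 2*sqrt(3)*b^3/9 - 8*b^2/3 + 52*sqrt(3)*b/9


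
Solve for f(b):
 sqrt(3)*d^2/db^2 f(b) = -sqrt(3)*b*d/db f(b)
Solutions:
 f(b) = C1 + C2*erf(sqrt(2)*b/2)


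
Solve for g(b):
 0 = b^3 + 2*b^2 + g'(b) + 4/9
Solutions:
 g(b) = C1 - b^4/4 - 2*b^3/3 - 4*b/9


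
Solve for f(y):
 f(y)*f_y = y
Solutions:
 f(y) = -sqrt(C1 + y^2)
 f(y) = sqrt(C1 + y^2)


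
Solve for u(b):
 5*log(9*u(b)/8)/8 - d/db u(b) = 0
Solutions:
 8*Integral(1/(-log(_y) - 2*log(3) + 3*log(2)), (_y, u(b)))/5 = C1 - b


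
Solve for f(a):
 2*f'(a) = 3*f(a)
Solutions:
 f(a) = C1*exp(3*a/2)


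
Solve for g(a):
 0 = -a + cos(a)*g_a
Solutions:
 g(a) = C1 + Integral(a/cos(a), a)


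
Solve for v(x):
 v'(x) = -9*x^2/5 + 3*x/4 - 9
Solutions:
 v(x) = C1 - 3*x^3/5 + 3*x^2/8 - 9*x


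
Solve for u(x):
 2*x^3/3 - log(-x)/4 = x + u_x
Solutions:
 u(x) = C1 + x^4/6 - x^2/2 - x*log(-x)/4 + x/4


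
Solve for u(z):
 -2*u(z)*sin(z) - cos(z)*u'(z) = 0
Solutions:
 u(z) = C1*cos(z)^2


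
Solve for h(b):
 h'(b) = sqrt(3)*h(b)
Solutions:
 h(b) = C1*exp(sqrt(3)*b)


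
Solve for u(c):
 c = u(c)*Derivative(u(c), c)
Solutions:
 u(c) = -sqrt(C1 + c^2)
 u(c) = sqrt(C1 + c^2)


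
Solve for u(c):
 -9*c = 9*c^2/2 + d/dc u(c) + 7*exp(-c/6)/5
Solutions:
 u(c) = C1 - 3*c^3/2 - 9*c^2/2 + 42*exp(-c/6)/5


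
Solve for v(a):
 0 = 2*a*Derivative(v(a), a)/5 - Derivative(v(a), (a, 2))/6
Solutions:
 v(a) = C1 + C2*erfi(sqrt(30)*a/5)


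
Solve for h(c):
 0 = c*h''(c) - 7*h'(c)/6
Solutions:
 h(c) = C1 + C2*c^(13/6)


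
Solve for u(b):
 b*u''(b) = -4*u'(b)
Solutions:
 u(b) = C1 + C2/b^3


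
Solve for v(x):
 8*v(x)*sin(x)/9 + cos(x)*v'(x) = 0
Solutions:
 v(x) = C1*cos(x)^(8/9)


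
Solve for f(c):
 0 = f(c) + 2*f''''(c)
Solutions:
 f(c) = (C1*sin(2^(1/4)*c/2) + C2*cos(2^(1/4)*c/2))*exp(-2^(1/4)*c/2) + (C3*sin(2^(1/4)*c/2) + C4*cos(2^(1/4)*c/2))*exp(2^(1/4)*c/2)


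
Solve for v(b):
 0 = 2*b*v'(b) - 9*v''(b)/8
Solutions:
 v(b) = C1 + C2*erfi(2*sqrt(2)*b/3)


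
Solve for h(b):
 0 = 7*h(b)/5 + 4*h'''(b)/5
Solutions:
 h(b) = C3*exp(-14^(1/3)*b/2) + (C1*sin(14^(1/3)*sqrt(3)*b/4) + C2*cos(14^(1/3)*sqrt(3)*b/4))*exp(14^(1/3)*b/4)


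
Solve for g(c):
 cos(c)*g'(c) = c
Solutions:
 g(c) = C1 + Integral(c/cos(c), c)


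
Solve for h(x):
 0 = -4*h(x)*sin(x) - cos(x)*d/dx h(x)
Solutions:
 h(x) = C1*cos(x)^4


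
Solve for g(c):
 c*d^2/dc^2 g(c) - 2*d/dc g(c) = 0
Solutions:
 g(c) = C1 + C2*c^3


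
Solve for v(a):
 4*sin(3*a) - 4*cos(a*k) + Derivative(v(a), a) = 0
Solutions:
 v(a) = C1 + 4*cos(3*a)/3 + 4*sin(a*k)/k


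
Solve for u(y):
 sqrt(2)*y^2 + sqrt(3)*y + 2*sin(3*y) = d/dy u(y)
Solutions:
 u(y) = C1 + sqrt(2)*y^3/3 + sqrt(3)*y^2/2 - 2*cos(3*y)/3


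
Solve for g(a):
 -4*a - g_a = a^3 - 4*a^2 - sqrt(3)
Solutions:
 g(a) = C1 - a^4/4 + 4*a^3/3 - 2*a^2 + sqrt(3)*a


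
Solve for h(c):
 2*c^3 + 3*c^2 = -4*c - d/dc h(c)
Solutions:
 h(c) = C1 - c^4/2 - c^3 - 2*c^2


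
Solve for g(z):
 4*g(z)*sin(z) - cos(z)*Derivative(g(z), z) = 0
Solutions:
 g(z) = C1/cos(z)^4


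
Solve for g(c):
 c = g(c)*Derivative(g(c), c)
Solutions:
 g(c) = -sqrt(C1 + c^2)
 g(c) = sqrt(C1 + c^2)


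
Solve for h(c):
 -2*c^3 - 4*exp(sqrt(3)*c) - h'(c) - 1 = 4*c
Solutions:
 h(c) = C1 - c^4/2 - 2*c^2 - c - 4*sqrt(3)*exp(sqrt(3)*c)/3


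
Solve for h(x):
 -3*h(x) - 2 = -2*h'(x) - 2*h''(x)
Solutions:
 h(x) = C1*exp(x*(-1 + sqrt(7))/2) + C2*exp(-x*(1 + sqrt(7))/2) - 2/3


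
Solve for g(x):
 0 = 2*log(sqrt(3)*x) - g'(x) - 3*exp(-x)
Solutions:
 g(x) = C1 + 2*x*log(x) + x*(-2 + log(3)) + 3*exp(-x)


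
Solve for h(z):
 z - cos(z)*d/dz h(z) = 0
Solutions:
 h(z) = C1 + Integral(z/cos(z), z)


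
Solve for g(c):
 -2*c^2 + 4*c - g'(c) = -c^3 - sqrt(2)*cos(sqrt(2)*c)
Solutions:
 g(c) = C1 + c^4/4 - 2*c^3/3 + 2*c^2 + sin(sqrt(2)*c)


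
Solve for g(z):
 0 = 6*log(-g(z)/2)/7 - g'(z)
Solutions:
 -7*Integral(1/(log(-_y) - log(2)), (_y, g(z)))/6 = C1 - z


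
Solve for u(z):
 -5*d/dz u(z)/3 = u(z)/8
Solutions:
 u(z) = C1*exp(-3*z/40)


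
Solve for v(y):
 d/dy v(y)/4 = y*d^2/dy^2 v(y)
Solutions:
 v(y) = C1 + C2*y^(5/4)


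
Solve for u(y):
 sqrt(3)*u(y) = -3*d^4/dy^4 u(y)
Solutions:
 u(y) = (C1*sin(sqrt(2)*3^(7/8)*y/6) + C2*cos(sqrt(2)*3^(7/8)*y/6))*exp(-sqrt(2)*3^(7/8)*y/6) + (C3*sin(sqrt(2)*3^(7/8)*y/6) + C4*cos(sqrt(2)*3^(7/8)*y/6))*exp(sqrt(2)*3^(7/8)*y/6)


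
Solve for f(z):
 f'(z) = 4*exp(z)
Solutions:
 f(z) = C1 + 4*exp(z)


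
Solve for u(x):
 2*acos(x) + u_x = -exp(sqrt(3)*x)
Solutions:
 u(x) = C1 - 2*x*acos(x) + 2*sqrt(1 - x^2) - sqrt(3)*exp(sqrt(3)*x)/3


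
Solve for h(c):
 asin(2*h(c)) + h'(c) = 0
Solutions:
 Integral(1/asin(2*_y), (_y, h(c))) = C1 - c


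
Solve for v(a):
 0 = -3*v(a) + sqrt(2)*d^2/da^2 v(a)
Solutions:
 v(a) = C1*exp(-2^(3/4)*sqrt(3)*a/2) + C2*exp(2^(3/4)*sqrt(3)*a/2)


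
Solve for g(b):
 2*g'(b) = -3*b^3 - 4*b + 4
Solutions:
 g(b) = C1 - 3*b^4/8 - b^2 + 2*b


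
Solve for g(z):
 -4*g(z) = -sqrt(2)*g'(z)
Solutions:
 g(z) = C1*exp(2*sqrt(2)*z)


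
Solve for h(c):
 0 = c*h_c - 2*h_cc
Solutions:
 h(c) = C1 + C2*erfi(c/2)


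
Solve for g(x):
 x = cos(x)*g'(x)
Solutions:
 g(x) = C1 + Integral(x/cos(x), x)


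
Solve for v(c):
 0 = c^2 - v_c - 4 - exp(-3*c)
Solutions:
 v(c) = C1 + c^3/3 - 4*c + exp(-3*c)/3


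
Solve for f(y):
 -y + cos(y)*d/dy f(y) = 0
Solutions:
 f(y) = C1 + Integral(y/cos(y), y)


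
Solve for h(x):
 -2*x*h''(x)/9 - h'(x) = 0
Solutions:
 h(x) = C1 + C2/x^(7/2)


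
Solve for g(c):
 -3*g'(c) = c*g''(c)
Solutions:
 g(c) = C1 + C2/c^2


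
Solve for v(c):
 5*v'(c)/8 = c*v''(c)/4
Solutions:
 v(c) = C1 + C2*c^(7/2)


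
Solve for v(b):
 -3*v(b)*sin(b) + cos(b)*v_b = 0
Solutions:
 v(b) = C1/cos(b)^3


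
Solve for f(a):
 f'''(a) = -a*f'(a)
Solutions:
 f(a) = C1 + Integral(C2*airyai(-a) + C3*airybi(-a), a)


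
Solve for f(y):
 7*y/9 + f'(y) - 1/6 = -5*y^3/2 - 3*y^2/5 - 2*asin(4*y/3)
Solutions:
 f(y) = C1 - 5*y^4/8 - y^3/5 - 7*y^2/18 - 2*y*asin(4*y/3) + y/6 - sqrt(9 - 16*y^2)/2


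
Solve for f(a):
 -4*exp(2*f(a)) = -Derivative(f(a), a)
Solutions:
 f(a) = log(-sqrt(-1/(C1 + 4*a))) - log(2)/2
 f(a) = log(-1/(C1 + 4*a))/2 - log(2)/2


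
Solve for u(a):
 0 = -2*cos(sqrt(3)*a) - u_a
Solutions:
 u(a) = C1 - 2*sqrt(3)*sin(sqrt(3)*a)/3


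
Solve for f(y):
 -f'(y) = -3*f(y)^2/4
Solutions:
 f(y) = -4/(C1 + 3*y)


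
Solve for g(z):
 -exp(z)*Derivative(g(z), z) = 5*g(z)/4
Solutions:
 g(z) = C1*exp(5*exp(-z)/4)


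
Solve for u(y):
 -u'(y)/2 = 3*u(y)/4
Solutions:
 u(y) = C1*exp(-3*y/2)


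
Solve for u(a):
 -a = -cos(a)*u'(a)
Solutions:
 u(a) = C1 + Integral(a/cos(a), a)


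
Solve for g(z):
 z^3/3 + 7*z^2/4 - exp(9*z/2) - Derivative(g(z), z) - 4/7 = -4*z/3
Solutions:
 g(z) = C1 + z^4/12 + 7*z^3/12 + 2*z^2/3 - 4*z/7 - 2*exp(9*z/2)/9


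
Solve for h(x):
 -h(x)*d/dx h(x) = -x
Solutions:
 h(x) = -sqrt(C1 + x^2)
 h(x) = sqrt(C1 + x^2)


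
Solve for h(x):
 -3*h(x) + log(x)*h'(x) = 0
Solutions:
 h(x) = C1*exp(3*li(x))


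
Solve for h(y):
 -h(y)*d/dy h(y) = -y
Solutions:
 h(y) = -sqrt(C1 + y^2)
 h(y) = sqrt(C1 + y^2)


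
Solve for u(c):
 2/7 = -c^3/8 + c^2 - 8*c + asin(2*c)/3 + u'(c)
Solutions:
 u(c) = C1 + c^4/32 - c^3/3 + 4*c^2 - c*asin(2*c)/3 + 2*c/7 - sqrt(1 - 4*c^2)/6


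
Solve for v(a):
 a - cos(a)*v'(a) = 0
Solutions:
 v(a) = C1 + Integral(a/cos(a), a)


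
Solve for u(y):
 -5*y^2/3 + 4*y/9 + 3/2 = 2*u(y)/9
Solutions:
 u(y) = -15*y^2/2 + 2*y + 27/4


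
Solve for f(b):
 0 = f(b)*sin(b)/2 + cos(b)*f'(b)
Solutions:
 f(b) = C1*sqrt(cos(b))


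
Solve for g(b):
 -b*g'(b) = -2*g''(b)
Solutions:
 g(b) = C1 + C2*erfi(b/2)


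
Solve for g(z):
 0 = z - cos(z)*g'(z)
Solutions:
 g(z) = C1 + Integral(z/cos(z), z)


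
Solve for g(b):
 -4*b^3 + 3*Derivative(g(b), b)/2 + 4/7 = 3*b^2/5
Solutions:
 g(b) = C1 + 2*b^4/3 + 2*b^3/15 - 8*b/21


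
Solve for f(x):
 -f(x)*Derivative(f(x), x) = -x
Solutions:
 f(x) = -sqrt(C1 + x^2)
 f(x) = sqrt(C1 + x^2)


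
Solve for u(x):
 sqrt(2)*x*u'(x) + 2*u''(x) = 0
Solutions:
 u(x) = C1 + C2*erf(2^(1/4)*x/2)


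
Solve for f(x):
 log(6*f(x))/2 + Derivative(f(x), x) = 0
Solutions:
 2*Integral(1/(log(_y) + log(6)), (_y, f(x))) = C1 - x


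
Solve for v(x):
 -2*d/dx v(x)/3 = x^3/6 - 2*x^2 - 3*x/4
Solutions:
 v(x) = C1 - x^4/16 + x^3 + 9*x^2/16


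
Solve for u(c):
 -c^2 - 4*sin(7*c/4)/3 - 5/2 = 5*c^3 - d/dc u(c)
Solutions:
 u(c) = C1 + 5*c^4/4 + c^3/3 + 5*c/2 - 16*cos(7*c/4)/21


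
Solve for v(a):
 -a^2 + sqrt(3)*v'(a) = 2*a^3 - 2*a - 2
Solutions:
 v(a) = C1 + sqrt(3)*a^4/6 + sqrt(3)*a^3/9 - sqrt(3)*a^2/3 - 2*sqrt(3)*a/3


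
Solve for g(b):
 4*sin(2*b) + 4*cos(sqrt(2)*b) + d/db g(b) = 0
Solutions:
 g(b) = C1 - 2*sqrt(2)*sin(sqrt(2)*b) + 2*cos(2*b)


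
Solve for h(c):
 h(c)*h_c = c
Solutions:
 h(c) = -sqrt(C1 + c^2)
 h(c) = sqrt(C1 + c^2)


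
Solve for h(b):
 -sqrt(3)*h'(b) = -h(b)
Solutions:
 h(b) = C1*exp(sqrt(3)*b/3)


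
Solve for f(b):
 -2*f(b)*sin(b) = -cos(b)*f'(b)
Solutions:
 f(b) = C1/cos(b)^2


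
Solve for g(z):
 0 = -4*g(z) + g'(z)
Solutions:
 g(z) = C1*exp(4*z)


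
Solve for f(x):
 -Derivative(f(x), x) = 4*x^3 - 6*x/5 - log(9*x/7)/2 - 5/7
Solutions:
 f(x) = C1 - x^4 + 3*x^2/5 + x*log(x)/2 - x*log(7)/2 + 3*x/14 + x*log(3)


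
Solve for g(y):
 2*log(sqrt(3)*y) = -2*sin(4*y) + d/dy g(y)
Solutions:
 g(y) = C1 + 2*y*log(y) - 2*y + y*log(3) - cos(4*y)/2


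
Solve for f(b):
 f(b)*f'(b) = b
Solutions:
 f(b) = -sqrt(C1 + b^2)
 f(b) = sqrt(C1 + b^2)


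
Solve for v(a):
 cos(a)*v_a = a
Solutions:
 v(a) = C1 + Integral(a/cos(a), a)


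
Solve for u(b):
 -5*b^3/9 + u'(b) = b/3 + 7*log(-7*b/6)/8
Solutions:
 u(b) = C1 + 5*b^4/36 + b^2/6 + 7*b*log(-b)/8 + 7*b*(-log(6) - 1 + log(7))/8


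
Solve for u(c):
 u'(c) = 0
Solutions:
 u(c) = C1


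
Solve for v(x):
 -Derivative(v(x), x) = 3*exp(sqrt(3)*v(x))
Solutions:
 v(x) = sqrt(3)*(2*log(1/(C1 + 3*x)) - log(3))/6


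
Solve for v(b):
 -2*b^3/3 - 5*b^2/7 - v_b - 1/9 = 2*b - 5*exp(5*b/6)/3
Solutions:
 v(b) = C1 - b^4/6 - 5*b^3/21 - b^2 - b/9 + 2*exp(5*b/6)


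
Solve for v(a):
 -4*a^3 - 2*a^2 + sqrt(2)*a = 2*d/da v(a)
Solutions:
 v(a) = C1 - a^4/2 - a^3/3 + sqrt(2)*a^2/4


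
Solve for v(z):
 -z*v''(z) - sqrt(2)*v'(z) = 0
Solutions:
 v(z) = C1 + C2*z^(1 - sqrt(2))


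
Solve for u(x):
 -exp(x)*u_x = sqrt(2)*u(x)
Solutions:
 u(x) = C1*exp(sqrt(2)*exp(-x))


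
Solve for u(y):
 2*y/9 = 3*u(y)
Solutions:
 u(y) = 2*y/27


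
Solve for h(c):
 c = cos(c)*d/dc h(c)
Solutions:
 h(c) = C1 + Integral(c/cos(c), c)


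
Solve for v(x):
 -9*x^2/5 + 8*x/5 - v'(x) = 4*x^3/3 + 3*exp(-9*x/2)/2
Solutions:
 v(x) = C1 - x^4/3 - 3*x^3/5 + 4*x^2/5 + exp(-9*x/2)/3


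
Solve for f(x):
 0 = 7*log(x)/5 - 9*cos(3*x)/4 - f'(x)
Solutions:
 f(x) = C1 + 7*x*log(x)/5 - 7*x/5 - 3*sin(3*x)/4


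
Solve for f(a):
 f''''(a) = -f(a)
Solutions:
 f(a) = (C1*sin(sqrt(2)*a/2) + C2*cos(sqrt(2)*a/2))*exp(-sqrt(2)*a/2) + (C3*sin(sqrt(2)*a/2) + C4*cos(sqrt(2)*a/2))*exp(sqrt(2)*a/2)


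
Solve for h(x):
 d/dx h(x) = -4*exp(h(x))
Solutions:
 h(x) = log(1/(C1 + 4*x))


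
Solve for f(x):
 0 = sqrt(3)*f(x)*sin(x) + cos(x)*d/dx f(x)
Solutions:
 f(x) = C1*cos(x)^(sqrt(3))


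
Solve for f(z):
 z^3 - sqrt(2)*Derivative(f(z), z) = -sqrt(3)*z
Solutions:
 f(z) = C1 + sqrt(2)*z^4/8 + sqrt(6)*z^2/4


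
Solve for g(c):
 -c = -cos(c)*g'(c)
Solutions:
 g(c) = C1 + Integral(c/cos(c), c)


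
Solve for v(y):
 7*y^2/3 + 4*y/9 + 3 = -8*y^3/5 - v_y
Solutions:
 v(y) = C1 - 2*y^4/5 - 7*y^3/9 - 2*y^2/9 - 3*y


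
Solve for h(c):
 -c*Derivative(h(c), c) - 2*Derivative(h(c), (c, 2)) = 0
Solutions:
 h(c) = C1 + C2*erf(c/2)


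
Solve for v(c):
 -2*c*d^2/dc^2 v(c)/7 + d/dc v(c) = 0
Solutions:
 v(c) = C1 + C2*c^(9/2)


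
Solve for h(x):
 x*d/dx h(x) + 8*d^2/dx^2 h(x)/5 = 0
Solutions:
 h(x) = C1 + C2*erf(sqrt(5)*x/4)


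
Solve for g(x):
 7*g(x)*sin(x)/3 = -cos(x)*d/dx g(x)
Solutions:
 g(x) = C1*cos(x)^(7/3)


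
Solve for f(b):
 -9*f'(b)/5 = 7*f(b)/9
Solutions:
 f(b) = C1*exp(-35*b/81)


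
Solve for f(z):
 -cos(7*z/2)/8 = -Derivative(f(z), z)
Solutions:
 f(z) = C1 + sin(7*z/2)/28


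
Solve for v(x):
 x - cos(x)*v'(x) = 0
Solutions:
 v(x) = C1 + Integral(x/cos(x), x)


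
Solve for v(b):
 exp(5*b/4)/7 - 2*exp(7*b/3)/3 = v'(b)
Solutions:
 v(b) = C1 + 4*exp(5*b/4)/35 - 2*exp(7*b/3)/7


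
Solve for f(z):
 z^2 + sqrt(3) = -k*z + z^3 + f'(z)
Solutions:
 f(z) = C1 + k*z^2/2 - z^4/4 + z^3/3 + sqrt(3)*z


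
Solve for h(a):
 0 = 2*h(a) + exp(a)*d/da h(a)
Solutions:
 h(a) = C1*exp(2*exp(-a))


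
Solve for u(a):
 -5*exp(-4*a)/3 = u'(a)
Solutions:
 u(a) = C1 + 5*exp(-4*a)/12


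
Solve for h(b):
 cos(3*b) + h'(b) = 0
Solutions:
 h(b) = C1 - sin(3*b)/3


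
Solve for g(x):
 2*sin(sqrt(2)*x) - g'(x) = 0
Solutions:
 g(x) = C1 - sqrt(2)*cos(sqrt(2)*x)


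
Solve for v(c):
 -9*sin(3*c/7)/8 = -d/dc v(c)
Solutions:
 v(c) = C1 - 21*cos(3*c/7)/8


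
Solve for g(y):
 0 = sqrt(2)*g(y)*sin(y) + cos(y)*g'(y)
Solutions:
 g(y) = C1*cos(y)^(sqrt(2))


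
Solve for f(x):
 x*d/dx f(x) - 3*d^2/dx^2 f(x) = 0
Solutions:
 f(x) = C1 + C2*erfi(sqrt(6)*x/6)


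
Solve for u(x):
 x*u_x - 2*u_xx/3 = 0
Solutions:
 u(x) = C1 + C2*erfi(sqrt(3)*x/2)


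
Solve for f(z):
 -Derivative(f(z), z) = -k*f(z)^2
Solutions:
 f(z) = -1/(C1 + k*z)


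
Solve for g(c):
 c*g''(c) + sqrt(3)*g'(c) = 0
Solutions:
 g(c) = C1 + C2*c^(1 - sqrt(3))


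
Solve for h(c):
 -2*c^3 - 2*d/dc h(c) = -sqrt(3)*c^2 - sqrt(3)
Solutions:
 h(c) = C1 - c^4/4 + sqrt(3)*c^3/6 + sqrt(3)*c/2


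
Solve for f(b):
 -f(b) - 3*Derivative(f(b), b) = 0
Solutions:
 f(b) = C1*exp(-b/3)


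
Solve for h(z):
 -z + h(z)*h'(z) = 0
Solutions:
 h(z) = -sqrt(C1 + z^2)
 h(z) = sqrt(C1 + z^2)


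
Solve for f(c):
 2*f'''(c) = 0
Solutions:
 f(c) = C1 + C2*c + C3*c^2


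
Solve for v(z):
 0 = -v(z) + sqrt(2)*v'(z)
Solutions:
 v(z) = C1*exp(sqrt(2)*z/2)


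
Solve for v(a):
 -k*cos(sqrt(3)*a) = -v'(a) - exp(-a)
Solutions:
 v(a) = C1 + sqrt(3)*k*sin(sqrt(3)*a)/3 + exp(-a)


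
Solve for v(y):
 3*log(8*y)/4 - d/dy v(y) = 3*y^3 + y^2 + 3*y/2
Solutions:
 v(y) = C1 - 3*y^4/4 - y^3/3 - 3*y^2/4 + 3*y*log(y)/4 - 3*y/4 + 9*y*log(2)/4


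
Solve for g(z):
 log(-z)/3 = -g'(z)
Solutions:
 g(z) = C1 - z*log(-z)/3 + z/3


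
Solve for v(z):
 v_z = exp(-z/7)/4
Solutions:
 v(z) = C1 - 7*exp(-z/7)/4


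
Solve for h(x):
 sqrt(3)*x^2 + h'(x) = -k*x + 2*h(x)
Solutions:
 h(x) = C1*exp(2*x) + k*x/2 + k/4 + sqrt(3)*x^2/2 + sqrt(3)*x/2 + sqrt(3)/4


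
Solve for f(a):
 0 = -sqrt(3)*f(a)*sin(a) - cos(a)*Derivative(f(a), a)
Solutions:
 f(a) = C1*cos(a)^(sqrt(3))


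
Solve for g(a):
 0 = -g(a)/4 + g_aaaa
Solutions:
 g(a) = C1*exp(-sqrt(2)*a/2) + C2*exp(sqrt(2)*a/2) + C3*sin(sqrt(2)*a/2) + C4*cos(sqrt(2)*a/2)


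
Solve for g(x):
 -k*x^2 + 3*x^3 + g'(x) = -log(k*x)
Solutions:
 g(x) = C1 + k*x^3/3 - 3*x^4/4 - x*log(k*x) + x


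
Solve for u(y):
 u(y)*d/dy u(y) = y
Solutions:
 u(y) = -sqrt(C1 + y^2)
 u(y) = sqrt(C1 + y^2)


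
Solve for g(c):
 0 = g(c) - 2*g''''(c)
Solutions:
 g(c) = C1*exp(-2^(3/4)*c/2) + C2*exp(2^(3/4)*c/2) + C3*sin(2^(3/4)*c/2) + C4*cos(2^(3/4)*c/2)


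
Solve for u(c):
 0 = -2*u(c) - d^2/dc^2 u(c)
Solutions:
 u(c) = C1*sin(sqrt(2)*c) + C2*cos(sqrt(2)*c)


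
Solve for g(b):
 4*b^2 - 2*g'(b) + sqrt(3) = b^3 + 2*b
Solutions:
 g(b) = C1 - b^4/8 + 2*b^3/3 - b^2/2 + sqrt(3)*b/2


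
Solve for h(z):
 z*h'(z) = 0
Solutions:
 h(z) = C1


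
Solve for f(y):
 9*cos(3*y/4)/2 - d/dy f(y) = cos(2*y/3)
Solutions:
 f(y) = C1 - 3*sin(2*y/3)/2 + 6*sin(3*y/4)


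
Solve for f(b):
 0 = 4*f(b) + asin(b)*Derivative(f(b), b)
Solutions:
 f(b) = C1*exp(-4*Integral(1/asin(b), b))


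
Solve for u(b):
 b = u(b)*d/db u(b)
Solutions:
 u(b) = -sqrt(C1 + b^2)
 u(b) = sqrt(C1 + b^2)


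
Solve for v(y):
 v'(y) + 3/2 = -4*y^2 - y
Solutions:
 v(y) = C1 - 4*y^3/3 - y^2/2 - 3*y/2


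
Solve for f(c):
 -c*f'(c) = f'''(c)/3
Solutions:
 f(c) = C1 + Integral(C2*airyai(-3^(1/3)*c) + C3*airybi(-3^(1/3)*c), c)


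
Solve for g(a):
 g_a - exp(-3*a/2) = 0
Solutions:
 g(a) = C1 - 2*exp(-3*a/2)/3


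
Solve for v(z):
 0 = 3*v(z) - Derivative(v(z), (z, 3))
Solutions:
 v(z) = C3*exp(3^(1/3)*z) + (C1*sin(3^(5/6)*z/2) + C2*cos(3^(5/6)*z/2))*exp(-3^(1/3)*z/2)
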